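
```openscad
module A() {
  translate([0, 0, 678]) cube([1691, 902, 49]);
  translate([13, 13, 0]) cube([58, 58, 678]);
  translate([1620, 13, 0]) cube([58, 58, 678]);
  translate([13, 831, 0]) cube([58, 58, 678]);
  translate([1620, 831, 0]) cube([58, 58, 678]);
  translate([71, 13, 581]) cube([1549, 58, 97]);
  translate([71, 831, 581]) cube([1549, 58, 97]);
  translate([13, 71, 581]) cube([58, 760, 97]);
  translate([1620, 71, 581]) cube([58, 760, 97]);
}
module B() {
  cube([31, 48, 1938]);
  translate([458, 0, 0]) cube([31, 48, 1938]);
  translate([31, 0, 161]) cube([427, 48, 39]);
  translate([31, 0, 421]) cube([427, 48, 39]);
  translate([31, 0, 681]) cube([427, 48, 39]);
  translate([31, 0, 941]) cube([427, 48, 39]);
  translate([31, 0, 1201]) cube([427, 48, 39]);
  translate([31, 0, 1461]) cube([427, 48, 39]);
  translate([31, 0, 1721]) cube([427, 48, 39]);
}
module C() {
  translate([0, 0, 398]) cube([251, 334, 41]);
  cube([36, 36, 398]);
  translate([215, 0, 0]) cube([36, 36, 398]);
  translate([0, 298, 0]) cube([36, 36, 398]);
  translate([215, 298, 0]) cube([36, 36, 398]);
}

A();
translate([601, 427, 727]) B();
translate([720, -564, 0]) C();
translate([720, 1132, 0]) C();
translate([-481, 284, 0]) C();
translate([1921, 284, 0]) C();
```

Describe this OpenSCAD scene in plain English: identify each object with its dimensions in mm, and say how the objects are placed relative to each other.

A is a rectangular dining table. The top is 1691×902×49 mm with its upper surface at z = 727 mm. It stands on four 58×58 mm square legs, each inset 13 mm from the nearest pair of top edges, running from the floor to the underside of the top. Four apron rails, 58 mm thick and 97 mm tall, run between adjacent legs with their top edges flush with the underside of the top and their outer faces flush with the legs' outer faces.

B is a wooden ladder with two side rails of 31×48 mm section and 1938 mm height, set 489 mm apart overall. Between them run 7 rectangular rungs (48 mm deep, 39 mm thick), front faces flush with the rails' −y face. The bottom of the first rung is 161 mm above the floor and each subsequent rung is 260 mm higher than the one below.

C is a four-legged stool. The seat is a 251×334×41 mm slab whose top surface is at z = 439 mm; four square legs, each 36×36 mm in cross-section, run from the floor (z = 0) to the underside of the seat, each flush with a corner of the seat.

The ladder is on top of the table, centred. Four stools sit around the table at the −y, +y, −x, +x sides.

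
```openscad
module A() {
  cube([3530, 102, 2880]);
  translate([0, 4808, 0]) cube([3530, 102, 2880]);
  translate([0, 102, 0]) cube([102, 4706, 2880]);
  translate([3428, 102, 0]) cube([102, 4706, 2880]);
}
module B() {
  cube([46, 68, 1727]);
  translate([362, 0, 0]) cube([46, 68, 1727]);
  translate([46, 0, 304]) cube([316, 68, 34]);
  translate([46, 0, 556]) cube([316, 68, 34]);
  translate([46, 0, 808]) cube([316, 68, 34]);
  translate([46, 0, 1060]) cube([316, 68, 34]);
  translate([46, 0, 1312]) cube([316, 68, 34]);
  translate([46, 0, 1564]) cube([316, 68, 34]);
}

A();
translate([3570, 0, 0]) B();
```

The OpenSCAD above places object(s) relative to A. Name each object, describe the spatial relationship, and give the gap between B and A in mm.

The ladder's nearest face is 40 mm from the house frame's +x face.

A is a house frame. B is a ladder. The ladder is on the floor beside the house frame on its +x side. The gap between the ladder and the house frame is 40 mm.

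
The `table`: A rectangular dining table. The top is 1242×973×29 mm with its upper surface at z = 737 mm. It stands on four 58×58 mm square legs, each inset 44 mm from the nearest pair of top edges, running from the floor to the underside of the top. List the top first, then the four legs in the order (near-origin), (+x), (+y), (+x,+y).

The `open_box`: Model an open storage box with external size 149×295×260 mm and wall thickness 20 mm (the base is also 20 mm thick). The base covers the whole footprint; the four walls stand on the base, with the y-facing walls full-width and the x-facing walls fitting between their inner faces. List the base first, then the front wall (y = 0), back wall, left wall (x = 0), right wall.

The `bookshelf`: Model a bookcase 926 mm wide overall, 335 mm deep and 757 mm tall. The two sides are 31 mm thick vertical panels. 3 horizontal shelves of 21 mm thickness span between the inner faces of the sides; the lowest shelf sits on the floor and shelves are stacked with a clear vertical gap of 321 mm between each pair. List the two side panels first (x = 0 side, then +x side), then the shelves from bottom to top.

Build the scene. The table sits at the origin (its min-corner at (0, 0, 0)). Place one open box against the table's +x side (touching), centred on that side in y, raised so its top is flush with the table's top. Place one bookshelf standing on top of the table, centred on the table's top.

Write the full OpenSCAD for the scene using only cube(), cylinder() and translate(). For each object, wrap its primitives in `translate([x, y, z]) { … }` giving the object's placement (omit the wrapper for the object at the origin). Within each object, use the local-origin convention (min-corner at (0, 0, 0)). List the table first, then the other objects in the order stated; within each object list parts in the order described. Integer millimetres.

translate([0, 0, 708]) cube([1242, 973, 29]);
translate([44, 44, 0]) cube([58, 58, 708]);
translate([1140, 44, 0]) cube([58, 58, 708]);
translate([44, 871, 0]) cube([58, 58, 708]);
translate([1140, 871, 0]) cube([58, 58, 708]);
translate([1242, 339, 477]) {
  cube([149, 295, 20]);
  translate([0, 0, 20]) cube([149, 20, 240]);
  translate([0, 275, 20]) cube([149, 20, 240]);
  translate([0, 20, 20]) cube([20, 255, 240]);
  translate([129, 20, 20]) cube([20, 255, 240]);
}
translate([158, 319, 737]) {
  cube([31, 335, 757]);
  translate([895, 0, 0]) cube([31, 335, 757]);
  translate([31, 0, 0]) cube([864, 335, 21]);
  translate([31, 0, 342]) cube([864, 335, 21]);
  translate([31, 0, 684]) cube([864, 335, 21]);
}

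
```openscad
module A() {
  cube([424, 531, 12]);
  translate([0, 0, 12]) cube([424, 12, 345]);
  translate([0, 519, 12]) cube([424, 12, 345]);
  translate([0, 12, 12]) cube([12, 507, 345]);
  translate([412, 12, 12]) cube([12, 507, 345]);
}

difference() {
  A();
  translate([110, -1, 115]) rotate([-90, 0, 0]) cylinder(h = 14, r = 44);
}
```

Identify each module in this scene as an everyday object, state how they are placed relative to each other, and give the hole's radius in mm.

A is an open box. The open box has a circular hole through its front wall. The hole's radius is 44 mm.

The subtracted cylinder has r = 44 mm.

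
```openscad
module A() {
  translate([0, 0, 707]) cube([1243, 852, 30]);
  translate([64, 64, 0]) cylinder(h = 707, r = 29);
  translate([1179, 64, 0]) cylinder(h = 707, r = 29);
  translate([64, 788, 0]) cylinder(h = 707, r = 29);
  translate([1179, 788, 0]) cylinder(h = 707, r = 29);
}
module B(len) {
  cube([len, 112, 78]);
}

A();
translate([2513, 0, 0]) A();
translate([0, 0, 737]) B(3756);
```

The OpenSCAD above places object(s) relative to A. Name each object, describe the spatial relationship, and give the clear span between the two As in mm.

A is a table. B is a beam. A beam spans the tops of two tables. The clear span between the two tables is 1270 mm.

Second table starts at x = 2513; first ends at x = 1243; clear span = 2513 − 1243 = 1270 mm.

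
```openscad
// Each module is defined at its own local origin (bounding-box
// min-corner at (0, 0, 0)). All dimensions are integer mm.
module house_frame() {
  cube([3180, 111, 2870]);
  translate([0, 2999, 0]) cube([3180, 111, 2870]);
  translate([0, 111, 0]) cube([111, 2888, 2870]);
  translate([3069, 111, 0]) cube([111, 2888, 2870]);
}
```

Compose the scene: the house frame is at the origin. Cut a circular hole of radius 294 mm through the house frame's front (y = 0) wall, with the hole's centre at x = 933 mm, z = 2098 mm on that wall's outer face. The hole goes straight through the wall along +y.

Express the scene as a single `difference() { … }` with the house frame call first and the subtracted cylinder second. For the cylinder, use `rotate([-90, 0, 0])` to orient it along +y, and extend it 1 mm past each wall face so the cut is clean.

difference() {
  house_frame();
  translate([933, -1, 2098]) rotate([-90, 0, 0]) cylinder(h = 113, r = 294);
}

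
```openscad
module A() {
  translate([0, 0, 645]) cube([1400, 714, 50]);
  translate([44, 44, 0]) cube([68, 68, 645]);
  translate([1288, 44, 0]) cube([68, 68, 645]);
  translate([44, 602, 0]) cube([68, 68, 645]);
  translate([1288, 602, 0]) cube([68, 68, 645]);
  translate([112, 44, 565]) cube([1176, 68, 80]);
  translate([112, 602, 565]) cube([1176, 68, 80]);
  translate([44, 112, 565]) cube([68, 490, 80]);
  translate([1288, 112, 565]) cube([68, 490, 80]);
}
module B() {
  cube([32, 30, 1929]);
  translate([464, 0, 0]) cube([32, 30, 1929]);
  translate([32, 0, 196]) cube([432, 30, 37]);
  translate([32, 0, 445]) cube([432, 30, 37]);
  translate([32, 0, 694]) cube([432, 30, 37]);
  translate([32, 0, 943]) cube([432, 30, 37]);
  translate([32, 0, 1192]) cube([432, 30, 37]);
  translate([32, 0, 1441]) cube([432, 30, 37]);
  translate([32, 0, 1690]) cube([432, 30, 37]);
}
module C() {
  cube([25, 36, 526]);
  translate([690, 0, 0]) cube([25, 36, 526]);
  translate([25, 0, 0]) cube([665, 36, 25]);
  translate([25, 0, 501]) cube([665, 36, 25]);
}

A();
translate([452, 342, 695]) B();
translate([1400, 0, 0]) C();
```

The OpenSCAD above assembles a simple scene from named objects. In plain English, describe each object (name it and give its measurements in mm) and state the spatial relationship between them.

A is a table with a 1400×714 mm rectangular top, 50 mm thick, top surface at z = 695 mm, supported by four 68×68 mm square legs, each inset 44 mm from the nearest pair of top edges, running from the floor. Four apron rails, 68 mm thick and 80 mm tall, run between adjacent legs with their top edges flush with the underside of the top and their outer faces flush with the legs' outer faces.

B is a straight ladder. Two 32×30 mm vertical rails, 1929 mm tall, stand 496 mm apart (outside-to-outside) with their front faces coplanar on the −y side. 7 rungs, each 30 mm deep and 37 mm tall, span between the inner faces of the rails, front faces flush with the rails. The lowest rung's underside is at z = 196 mm and rungs are spaced 249 mm apart (underside to underside).

C is a rectangular picture frame lying in the x–z plane (depth along y). The opening is 665 mm wide (x) by 476 mm tall (z), surrounded by a border 25 mm wide on all four sides. The frame is 36 mm deep and is made of two full-height vertical stiles with two horizontal rails fitted between them.

The ladder is on top of the table, centred. The picture frame is against the table's +x side, with their −y faces flush.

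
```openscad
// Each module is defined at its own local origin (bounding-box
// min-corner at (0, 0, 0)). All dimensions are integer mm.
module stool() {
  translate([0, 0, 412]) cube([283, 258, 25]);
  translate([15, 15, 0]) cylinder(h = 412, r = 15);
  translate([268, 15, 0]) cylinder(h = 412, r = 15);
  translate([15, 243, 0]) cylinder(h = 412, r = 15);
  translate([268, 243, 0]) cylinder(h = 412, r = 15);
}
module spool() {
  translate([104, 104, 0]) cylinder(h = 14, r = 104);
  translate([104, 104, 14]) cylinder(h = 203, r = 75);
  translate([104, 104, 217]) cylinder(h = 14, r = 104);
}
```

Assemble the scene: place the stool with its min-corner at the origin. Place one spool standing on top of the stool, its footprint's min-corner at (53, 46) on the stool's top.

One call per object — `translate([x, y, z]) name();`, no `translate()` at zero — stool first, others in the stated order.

stool();
translate([53, 46, 437]) spool();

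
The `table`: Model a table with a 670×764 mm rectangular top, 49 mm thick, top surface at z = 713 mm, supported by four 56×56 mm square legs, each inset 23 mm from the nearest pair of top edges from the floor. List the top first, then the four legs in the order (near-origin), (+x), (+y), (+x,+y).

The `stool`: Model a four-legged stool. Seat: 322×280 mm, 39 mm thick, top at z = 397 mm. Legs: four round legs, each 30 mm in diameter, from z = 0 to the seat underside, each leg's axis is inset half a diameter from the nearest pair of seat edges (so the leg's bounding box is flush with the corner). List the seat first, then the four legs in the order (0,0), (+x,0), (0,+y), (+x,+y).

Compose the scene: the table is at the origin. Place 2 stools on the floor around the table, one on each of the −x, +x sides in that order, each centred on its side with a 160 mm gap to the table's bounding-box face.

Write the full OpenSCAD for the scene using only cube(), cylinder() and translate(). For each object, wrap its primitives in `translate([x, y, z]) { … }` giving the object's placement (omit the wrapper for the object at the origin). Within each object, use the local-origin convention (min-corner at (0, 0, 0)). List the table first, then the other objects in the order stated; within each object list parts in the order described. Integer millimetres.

translate([0, 0, 664]) cube([670, 764, 49]);
translate([23, 23, 0]) cube([56, 56, 664]);
translate([591, 23, 0]) cube([56, 56, 664]);
translate([23, 685, 0]) cube([56, 56, 664]);
translate([591, 685, 0]) cube([56, 56, 664]);
translate([-482, 242, 0]) {
  translate([0, 0, 358]) cube([322, 280, 39]);
  translate([15, 15, 0]) cylinder(h = 358, r = 15);
  translate([307, 15, 0]) cylinder(h = 358, r = 15);
  translate([15, 265, 0]) cylinder(h = 358, r = 15);
  translate([307, 265, 0]) cylinder(h = 358, r = 15);
}
translate([830, 242, 0]) {
  translate([0, 0, 358]) cube([322, 280, 39]);
  translate([15, 15, 0]) cylinder(h = 358, r = 15);
  translate([307, 15, 0]) cylinder(h = 358, r = 15);
  translate([15, 265, 0]) cylinder(h = 358, r = 15);
  translate([307, 265, 0]) cylinder(h = 358, r = 15);
}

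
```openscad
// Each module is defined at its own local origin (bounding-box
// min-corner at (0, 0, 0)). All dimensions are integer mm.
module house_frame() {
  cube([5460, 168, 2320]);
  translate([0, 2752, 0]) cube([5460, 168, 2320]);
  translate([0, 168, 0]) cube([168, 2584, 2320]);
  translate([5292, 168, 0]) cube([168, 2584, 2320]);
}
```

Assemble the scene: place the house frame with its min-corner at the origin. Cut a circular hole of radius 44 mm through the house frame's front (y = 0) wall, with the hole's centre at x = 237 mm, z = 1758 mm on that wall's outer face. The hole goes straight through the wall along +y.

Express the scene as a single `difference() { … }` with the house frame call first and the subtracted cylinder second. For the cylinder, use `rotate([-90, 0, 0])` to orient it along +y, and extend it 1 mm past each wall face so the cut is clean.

difference() {
  house_frame();
  translate([237, -1, 1758]) rotate([-90, 0, 0]) cylinder(h = 170, r = 44);
}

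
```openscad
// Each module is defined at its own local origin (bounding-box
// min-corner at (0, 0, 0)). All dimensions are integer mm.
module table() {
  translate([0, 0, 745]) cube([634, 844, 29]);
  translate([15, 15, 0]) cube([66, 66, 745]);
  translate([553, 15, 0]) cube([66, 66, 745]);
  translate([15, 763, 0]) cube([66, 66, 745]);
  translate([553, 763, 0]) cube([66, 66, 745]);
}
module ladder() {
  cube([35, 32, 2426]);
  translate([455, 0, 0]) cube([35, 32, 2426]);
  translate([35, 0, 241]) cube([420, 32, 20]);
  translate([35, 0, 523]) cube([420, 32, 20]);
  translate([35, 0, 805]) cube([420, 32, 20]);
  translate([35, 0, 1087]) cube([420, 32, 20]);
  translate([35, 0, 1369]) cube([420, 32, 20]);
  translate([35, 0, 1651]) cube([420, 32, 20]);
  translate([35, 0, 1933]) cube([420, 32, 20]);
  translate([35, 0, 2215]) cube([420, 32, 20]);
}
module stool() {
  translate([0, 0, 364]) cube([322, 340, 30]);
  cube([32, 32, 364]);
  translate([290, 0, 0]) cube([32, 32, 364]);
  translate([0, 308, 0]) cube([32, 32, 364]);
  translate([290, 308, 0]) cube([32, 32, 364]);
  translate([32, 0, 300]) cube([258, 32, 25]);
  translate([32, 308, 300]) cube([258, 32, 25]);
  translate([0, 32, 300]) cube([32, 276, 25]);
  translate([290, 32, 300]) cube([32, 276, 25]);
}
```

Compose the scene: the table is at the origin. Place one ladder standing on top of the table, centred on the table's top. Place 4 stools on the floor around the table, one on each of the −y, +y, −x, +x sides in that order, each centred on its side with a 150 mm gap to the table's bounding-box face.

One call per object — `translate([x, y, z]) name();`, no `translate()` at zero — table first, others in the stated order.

table();
translate([72, 406, 774]) ladder();
translate([156, -490, 0]) stool();
translate([156, 994, 0]) stool();
translate([-472, 252, 0]) stool();
translate([784, 252, 0]) stool();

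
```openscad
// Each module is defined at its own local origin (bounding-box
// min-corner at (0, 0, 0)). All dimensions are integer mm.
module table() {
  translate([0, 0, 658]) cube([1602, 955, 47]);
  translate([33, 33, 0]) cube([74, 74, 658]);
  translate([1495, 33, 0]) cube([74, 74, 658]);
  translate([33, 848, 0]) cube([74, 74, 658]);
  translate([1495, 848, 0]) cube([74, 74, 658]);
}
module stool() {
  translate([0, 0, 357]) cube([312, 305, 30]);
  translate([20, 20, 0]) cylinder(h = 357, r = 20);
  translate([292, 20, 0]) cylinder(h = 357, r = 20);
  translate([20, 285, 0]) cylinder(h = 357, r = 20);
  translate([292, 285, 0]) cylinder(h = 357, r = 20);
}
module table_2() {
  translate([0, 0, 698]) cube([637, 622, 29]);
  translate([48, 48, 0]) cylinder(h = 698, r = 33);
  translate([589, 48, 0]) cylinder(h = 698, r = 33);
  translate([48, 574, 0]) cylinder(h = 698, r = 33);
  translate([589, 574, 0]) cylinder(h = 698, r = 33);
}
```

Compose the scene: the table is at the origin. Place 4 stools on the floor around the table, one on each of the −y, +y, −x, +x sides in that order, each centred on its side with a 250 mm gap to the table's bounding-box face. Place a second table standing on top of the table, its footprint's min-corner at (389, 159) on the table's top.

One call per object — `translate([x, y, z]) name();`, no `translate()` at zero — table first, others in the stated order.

table();
translate([645, -555, 0]) stool();
translate([645, 1205, 0]) stool();
translate([-562, 325, 0]) stool();
translate([1852, 325, 0]) stool();
translate([389, 159, 705]) table_2();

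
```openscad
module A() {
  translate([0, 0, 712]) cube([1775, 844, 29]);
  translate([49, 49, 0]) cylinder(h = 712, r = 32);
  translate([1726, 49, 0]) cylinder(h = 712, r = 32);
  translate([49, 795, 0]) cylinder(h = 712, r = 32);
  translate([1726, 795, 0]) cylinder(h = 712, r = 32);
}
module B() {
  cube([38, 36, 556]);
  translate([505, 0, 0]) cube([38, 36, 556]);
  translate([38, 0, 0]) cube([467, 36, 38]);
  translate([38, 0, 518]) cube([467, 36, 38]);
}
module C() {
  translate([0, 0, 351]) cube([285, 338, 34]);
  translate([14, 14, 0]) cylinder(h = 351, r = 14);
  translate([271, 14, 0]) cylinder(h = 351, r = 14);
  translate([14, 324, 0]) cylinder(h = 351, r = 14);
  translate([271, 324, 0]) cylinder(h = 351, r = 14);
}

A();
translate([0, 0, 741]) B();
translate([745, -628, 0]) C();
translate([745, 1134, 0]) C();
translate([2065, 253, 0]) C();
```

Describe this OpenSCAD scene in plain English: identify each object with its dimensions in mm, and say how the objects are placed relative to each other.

A is a table with a 1775×844 mm rectangular top, 29 mm thick, top surface at z = 741 mm, supported by four round legs of 64 mm diameter, each leg's bounding box inset 17 mm from the nearest pair of top edges, running from the floor.

B is a picture frame with a 467×480 mm rectangular opening (x by z) and a uniform 38 mm border on every side. Frame depth is 36 mm along y. It is built from two vertical stiles running the full outside height and two horizontal rails spanning the gap between the stiles.

C is a four-legged stool. The seat is 285×338 mm, 34 mm thick, top at z = 385 mm. It stands on four round legs, each 28 mm in diameter, from z = 0 to the seat underside, each leg's axis is inset half a diameter from the nearest pair of seat edges (so the leg's bounding box is flush with the corner).

The picture frame is on top of the table. Three stools sit around the table at the −y, +y, +x sides.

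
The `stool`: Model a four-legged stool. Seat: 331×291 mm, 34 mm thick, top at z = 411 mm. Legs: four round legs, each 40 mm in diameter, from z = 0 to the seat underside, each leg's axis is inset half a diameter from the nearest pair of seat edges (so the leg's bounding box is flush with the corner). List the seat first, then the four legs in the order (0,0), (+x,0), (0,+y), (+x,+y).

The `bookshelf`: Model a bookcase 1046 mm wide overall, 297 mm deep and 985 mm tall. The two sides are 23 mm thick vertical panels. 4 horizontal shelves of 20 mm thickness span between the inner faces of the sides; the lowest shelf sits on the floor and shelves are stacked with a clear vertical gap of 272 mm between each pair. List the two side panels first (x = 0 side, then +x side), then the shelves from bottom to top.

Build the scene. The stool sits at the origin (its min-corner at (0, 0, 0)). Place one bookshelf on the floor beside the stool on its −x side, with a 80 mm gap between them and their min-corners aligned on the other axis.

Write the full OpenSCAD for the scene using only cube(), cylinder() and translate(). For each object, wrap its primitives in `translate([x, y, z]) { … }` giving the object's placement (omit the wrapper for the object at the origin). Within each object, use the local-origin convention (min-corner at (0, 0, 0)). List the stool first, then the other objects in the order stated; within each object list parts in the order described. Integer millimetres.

translate([0, 0, 377]) cube([331, 291, 34]);
translate([20, 20, 0]) cylinder(h = 377, r = 20);
translate([311, 20, 0]) cylinder(h = 377, r = 20);
translate([20, 271, 0]) cylinder(h = 377, r = 20);
translate([311, 271, 0]) cylinder(h = 377, r = 20);
translate([-1126, 0, 0]) {
  cube([23, 297, 985]);
  translate([1023, 0, 0]) cube([23, 297, 985]);
  translate([23, 0, 0]) cube([1000, 297, 20]);
  translate([23, 0, 292]) cube([1000, 297, 20]);
  translate([23, 0, 584]) cube([1000, 297, 20]);
  translate([23, 0, 876]) cube([1000, 297, 20]);
}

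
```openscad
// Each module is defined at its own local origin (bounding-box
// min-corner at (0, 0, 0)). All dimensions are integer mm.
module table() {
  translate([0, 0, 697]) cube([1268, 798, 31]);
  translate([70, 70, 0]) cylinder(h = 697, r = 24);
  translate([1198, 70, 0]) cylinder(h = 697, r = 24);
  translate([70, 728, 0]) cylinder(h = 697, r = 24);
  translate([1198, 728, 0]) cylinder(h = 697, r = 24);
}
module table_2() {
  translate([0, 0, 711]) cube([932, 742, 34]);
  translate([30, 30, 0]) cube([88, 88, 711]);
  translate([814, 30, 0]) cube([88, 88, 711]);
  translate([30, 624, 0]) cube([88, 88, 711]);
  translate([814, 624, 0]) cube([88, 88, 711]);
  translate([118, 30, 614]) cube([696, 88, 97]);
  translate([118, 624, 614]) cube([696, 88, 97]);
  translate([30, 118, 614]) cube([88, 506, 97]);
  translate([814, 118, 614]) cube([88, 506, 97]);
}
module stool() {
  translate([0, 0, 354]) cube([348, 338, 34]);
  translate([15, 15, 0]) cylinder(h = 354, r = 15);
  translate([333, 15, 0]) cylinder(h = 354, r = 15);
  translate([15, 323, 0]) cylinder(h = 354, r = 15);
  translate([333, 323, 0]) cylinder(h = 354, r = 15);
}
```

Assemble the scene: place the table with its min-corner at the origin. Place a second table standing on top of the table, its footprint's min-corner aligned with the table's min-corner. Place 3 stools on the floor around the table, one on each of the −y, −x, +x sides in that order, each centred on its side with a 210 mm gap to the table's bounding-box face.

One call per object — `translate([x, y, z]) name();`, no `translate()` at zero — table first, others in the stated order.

table();
translate([0, 0, 728]) table_2();
translate([460, -548, 0]) stool();
translate([-558, 230, 0]) stool();
translate([1478, 230, 0]) stool();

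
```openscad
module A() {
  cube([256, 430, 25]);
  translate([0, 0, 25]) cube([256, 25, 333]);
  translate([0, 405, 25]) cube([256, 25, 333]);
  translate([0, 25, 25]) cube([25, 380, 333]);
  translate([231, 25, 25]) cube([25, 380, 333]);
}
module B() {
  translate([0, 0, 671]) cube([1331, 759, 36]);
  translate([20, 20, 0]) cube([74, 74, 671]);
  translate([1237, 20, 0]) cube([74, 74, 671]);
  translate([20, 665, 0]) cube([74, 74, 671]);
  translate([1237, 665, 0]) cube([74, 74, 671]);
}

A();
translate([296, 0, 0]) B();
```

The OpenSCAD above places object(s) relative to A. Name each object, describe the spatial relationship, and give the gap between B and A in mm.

The table's nearest face is 40 mm from the open box's +x face.

A is an open box. B is a table. The table is on the floor beside the open box on its +x side. The gap between the table and the open box is 40 mm.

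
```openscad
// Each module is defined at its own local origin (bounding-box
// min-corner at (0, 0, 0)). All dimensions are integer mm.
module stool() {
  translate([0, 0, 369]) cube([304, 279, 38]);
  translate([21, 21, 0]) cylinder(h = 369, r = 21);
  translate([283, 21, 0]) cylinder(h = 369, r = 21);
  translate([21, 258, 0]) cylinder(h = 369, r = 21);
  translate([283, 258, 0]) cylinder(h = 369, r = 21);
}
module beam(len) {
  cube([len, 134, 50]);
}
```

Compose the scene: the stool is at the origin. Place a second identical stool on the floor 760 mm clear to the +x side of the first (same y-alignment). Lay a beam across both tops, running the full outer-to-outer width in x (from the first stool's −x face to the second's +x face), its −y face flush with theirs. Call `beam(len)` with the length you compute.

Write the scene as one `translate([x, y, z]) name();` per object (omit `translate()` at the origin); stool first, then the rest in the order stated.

stool();
translate([1064, 0, 0]) stool();
translate([0, 0, 407]) beam(1368);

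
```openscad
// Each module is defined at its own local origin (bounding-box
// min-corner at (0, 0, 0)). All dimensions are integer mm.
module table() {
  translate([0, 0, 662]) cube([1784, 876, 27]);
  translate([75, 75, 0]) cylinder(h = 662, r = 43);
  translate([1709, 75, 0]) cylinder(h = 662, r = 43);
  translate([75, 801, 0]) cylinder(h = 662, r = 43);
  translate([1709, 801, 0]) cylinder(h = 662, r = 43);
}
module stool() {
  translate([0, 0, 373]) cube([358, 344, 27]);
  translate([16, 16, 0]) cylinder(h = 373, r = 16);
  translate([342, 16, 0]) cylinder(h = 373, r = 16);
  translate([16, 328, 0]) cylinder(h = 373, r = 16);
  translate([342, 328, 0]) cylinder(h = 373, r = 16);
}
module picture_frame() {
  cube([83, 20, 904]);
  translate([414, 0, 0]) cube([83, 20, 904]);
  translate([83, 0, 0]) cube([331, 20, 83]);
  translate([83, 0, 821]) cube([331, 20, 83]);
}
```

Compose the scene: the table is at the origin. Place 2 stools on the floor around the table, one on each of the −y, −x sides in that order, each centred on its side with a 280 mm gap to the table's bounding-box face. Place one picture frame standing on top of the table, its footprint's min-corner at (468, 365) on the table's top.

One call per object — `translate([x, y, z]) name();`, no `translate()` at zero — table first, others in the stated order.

table();
translate([713, -624, 0]) stool();
translate([-638, 266, 0]) stool();
translate([468, 365, 689]) picture_frame();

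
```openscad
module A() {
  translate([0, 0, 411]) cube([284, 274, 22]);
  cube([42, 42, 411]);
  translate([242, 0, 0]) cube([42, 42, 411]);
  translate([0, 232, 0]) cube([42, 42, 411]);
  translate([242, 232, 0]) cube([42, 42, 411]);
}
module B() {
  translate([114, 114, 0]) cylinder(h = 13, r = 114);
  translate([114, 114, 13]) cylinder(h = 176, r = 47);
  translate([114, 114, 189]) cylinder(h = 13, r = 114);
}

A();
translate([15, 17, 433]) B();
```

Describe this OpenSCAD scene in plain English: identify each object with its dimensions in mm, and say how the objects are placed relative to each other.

A is a simple wooden stool: a rectangular seat 284 mm (x) by 274 mm (y), 22 mm thick, top face at z = 433 mm, on four square legs, each 42×42 mm in cross-section. The legs rest on z = 0, each flush with a corner of the seat.

B is a spool: two coaxial disc flanges of radius 114 mm and thickness 13 mm, joined by a core cylinder of radius 47 mm and height 176 mm. The lower flange rests on z = 0 and the three cylinders share a vertical axis.

The spool is on top of the stool.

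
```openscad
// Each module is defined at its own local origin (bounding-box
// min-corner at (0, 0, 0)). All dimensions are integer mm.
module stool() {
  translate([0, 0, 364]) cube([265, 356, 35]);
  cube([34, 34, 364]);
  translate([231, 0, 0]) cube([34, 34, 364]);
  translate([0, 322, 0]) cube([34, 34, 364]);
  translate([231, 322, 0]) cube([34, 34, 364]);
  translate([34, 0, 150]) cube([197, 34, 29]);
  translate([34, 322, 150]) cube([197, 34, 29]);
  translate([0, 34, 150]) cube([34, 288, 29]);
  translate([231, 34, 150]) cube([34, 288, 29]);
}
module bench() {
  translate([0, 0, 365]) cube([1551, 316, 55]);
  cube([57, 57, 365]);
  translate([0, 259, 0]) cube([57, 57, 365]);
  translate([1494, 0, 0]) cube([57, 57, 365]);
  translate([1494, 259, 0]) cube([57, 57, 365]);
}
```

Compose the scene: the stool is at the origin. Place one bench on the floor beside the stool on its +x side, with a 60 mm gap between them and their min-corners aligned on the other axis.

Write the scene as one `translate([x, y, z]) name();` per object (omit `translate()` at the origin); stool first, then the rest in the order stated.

stool();
translate([325, 0, 0]) bench();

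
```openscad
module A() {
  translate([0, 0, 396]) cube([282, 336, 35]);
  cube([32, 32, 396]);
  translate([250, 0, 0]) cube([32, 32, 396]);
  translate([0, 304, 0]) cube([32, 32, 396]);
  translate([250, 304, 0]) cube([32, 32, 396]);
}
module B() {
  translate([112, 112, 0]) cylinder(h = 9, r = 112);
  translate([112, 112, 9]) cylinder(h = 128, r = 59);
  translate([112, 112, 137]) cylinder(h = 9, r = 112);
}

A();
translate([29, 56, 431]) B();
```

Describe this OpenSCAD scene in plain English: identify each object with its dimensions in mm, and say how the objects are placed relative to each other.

A is a four-legged stool. The seat is 282×336 mm, 35 mm thick, top at z = 431 mm. It stands on four square legs, each 32×32 mm in cross-section, from z = 0 to the seat underside, each flush with a corner of the seat.

B is a spool: two coaxial disc flanges of radius 112 mm and thickness 9 mm, joined by a core cylinder of radius 59 mm and height 128 mm. The lower flange rests on z = 0 and the three cylinders share a vertical axis.

The spool is on top of the stool, centred.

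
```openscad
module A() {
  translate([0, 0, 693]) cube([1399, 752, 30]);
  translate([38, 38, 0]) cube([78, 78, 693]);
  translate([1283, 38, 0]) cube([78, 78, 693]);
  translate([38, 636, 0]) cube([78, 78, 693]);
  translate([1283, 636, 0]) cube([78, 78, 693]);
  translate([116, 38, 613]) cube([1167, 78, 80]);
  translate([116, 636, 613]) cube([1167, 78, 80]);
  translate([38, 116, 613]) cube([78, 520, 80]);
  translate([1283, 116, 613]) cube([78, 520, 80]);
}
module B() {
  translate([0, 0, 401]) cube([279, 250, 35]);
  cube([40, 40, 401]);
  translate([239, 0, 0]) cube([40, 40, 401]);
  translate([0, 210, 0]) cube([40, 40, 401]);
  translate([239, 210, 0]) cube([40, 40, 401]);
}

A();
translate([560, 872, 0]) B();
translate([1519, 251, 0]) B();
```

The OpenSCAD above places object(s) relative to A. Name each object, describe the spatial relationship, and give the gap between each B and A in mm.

A is a table. B is a stool. Two stools sit around the table at the +y, +x sides. The gap between each stool and the table is 120 mm.

Each stool's nearest face is 120 mm from the table's bounding box.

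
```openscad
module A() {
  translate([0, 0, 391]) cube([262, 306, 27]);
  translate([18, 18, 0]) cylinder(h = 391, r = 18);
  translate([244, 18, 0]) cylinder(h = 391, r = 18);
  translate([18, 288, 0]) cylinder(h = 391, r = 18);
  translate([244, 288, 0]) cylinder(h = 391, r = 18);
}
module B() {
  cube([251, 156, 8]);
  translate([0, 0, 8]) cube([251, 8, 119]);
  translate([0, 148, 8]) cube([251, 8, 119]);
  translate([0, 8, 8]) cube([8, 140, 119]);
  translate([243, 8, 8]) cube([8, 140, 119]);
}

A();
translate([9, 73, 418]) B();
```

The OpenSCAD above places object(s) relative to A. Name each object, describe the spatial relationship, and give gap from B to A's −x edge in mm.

A is a stool. B is an open box. The open box is on top of the stool. The gap from the open box to the stool's −x edge is 9 mm.

The open box's min-x is at 9; the stool's min-x is 0; gap = 9 mm.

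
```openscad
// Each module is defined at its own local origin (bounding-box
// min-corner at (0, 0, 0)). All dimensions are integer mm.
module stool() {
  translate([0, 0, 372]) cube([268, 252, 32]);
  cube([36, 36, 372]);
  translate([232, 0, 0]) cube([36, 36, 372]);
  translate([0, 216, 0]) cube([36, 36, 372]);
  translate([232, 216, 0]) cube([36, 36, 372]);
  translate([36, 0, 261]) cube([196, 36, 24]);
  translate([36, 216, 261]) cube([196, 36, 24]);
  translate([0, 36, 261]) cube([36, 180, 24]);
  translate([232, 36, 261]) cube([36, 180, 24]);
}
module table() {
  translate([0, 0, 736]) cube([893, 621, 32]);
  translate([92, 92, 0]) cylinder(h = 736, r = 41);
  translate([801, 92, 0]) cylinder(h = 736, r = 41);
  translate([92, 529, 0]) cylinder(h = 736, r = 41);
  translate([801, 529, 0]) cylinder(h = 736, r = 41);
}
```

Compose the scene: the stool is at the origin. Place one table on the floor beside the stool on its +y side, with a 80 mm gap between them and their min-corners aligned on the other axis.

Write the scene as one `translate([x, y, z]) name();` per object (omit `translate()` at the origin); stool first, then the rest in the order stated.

stool();
translate([0, 332, 0]) table();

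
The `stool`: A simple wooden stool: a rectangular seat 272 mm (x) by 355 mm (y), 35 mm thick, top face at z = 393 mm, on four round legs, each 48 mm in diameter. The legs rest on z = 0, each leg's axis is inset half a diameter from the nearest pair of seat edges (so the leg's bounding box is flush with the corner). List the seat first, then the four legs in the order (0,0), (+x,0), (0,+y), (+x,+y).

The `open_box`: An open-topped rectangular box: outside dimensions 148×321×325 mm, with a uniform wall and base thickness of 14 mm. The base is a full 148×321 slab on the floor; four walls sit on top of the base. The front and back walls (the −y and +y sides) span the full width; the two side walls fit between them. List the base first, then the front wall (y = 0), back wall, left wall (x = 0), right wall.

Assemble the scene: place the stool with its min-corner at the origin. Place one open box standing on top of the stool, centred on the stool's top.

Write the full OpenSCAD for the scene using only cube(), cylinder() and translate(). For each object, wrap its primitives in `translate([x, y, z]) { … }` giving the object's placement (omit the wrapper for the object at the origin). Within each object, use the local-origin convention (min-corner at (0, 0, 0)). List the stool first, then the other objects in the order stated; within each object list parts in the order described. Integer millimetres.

translate([0, 0, 358]) cube([272, 355, 35]);
translate([24, 24, 0]) cylinder(h = 358, r = 24);
translate([248, 24, 0]) cylinder(h = 358, r = 24);
translate([24, 331, 0]) cylinder(h = 358, r = 24);
translate([248, 331, 0]) cylinder(h = 358, r = 24);
translate([62, 17, 393]) {
  cube([148, 321, 14]);
  translate([0, 0, 14]) cube([148, 14, 311]);
  translate([0, 307, 14]) cube([148, 14, 311]);
  translate([0, 14, 14]) cube([14, 293, 311]);
  translate([134, 14, 14]) cube([14, 293, 311]);
}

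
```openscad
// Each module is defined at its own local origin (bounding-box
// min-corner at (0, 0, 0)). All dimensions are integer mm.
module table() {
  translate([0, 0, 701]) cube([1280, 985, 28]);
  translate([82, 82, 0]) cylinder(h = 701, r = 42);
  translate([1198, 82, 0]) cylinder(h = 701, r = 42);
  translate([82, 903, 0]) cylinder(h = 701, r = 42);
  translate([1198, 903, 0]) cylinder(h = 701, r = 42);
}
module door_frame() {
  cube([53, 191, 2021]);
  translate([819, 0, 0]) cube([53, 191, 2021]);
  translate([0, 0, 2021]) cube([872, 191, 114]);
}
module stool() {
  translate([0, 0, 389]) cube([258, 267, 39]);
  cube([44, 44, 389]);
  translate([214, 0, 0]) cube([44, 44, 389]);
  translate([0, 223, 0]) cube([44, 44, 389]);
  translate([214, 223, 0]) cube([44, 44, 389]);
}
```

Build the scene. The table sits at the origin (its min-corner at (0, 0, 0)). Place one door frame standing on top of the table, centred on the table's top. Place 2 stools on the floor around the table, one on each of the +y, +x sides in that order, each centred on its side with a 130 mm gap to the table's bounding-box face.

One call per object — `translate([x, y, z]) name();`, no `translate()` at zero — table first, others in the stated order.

table();
translate([204, 397, 729]) door_frame();
translate([511, 1115, 0]) stool();
translate([1410, 359, 0]) stool();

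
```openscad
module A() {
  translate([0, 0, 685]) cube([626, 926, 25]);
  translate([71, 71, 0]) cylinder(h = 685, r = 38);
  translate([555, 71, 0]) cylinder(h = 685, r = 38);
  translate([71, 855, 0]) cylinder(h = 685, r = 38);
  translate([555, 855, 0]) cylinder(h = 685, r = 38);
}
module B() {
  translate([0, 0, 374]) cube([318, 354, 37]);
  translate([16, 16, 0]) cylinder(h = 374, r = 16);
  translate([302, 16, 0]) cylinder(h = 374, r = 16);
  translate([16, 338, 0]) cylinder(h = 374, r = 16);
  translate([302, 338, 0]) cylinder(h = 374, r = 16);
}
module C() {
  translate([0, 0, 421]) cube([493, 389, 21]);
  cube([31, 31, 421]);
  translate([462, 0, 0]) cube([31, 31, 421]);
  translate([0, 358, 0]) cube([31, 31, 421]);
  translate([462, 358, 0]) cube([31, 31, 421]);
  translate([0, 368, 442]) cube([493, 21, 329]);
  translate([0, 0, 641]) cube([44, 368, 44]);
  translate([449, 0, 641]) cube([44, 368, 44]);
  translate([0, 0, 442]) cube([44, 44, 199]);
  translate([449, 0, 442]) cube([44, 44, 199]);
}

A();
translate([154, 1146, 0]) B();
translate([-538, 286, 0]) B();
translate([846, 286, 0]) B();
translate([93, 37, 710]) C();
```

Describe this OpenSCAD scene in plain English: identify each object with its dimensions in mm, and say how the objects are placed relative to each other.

A is a rectangular dining table. The top is 626×926×25 mm with its upper surface at z = 710 mm. It stands on four round legs of 76 mm diameter, each leg's bounding box inset 33 mm from the nearest pair of top edges, running from the floor to the underside of the top.

B is a four-legged stool. The seat is 318×354 mm, 37 mm thick, top at z = 411 mm. It stands on four round legs, each 32 mm in diameter, from z = 0 to the seat underside, each leg's axis is inset half a diameter from the nearest pair of seat edges (so the leg's bounding box is flush with the corner).

C is a chair: 493×389 mm seat, 21 mm thick, top at z = 442 mm, on four 31 mm square corner legs flush with the seat edges. A 21 mm thick backrest slab spans the full seat width, extending 329 mm above the seat top, its back face flush with the seat's +y edge. Two armrests of 44×44 mm section run along each side from the seat's front edge to the front of the backrest, top faces 243 mm above the seat top and outer faces flush with the seat's x-edges; a 44×44 mm post under the front of each armrest stands on the seat at the front corner.

Three stools sit around the table at the +y, −x, +x sides. The chair is on top of the table.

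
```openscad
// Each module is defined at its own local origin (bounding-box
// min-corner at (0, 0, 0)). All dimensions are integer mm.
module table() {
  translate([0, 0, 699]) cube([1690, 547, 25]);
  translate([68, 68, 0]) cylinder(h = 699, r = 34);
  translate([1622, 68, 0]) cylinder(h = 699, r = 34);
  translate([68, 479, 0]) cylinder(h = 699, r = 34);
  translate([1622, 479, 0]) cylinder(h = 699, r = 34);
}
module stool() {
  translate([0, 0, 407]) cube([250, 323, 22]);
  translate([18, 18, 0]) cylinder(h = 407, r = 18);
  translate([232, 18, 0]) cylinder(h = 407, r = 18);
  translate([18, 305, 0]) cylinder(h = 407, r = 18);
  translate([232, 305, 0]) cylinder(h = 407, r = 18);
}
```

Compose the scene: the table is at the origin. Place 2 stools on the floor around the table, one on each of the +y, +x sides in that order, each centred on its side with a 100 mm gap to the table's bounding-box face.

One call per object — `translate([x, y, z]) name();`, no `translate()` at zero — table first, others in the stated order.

table();
translate([720, 647, 0]) stool();
translate([1790, 112, 0]) stool();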